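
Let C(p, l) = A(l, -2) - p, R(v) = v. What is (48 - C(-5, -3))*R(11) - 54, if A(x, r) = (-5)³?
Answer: 1794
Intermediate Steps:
A(x, r) = -125
C(p, l) = -125 - p
(48 - C(-5, -3))*R(11) - 54 = (48 - (-125 - 1*(-5)))*11 - 54 = (48 - (-125 + 5))*11 - 54 = (48 - 1*(-120))*11 - 54 = (48 + 120)*11 - 54 = 168*11 - 54 = 1848 - 54 = 1794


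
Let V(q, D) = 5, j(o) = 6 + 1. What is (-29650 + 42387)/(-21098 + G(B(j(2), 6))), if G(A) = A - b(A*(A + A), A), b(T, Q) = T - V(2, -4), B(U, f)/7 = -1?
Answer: -12737/21198 ≈ -0.60086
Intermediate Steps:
j(o) = 7
B(U, f) = -7 (B(U, f) = 7*(-1) = -7)
b(T, Q) = -5 + T (b(T, Q) = T - 1*5 = T - 5 = -5 + T)
G(A) = 5 + A - 2*A² (G(A) = A - (-5 + A*(A + A)) = A - (-5 + A*(2*A)) = A - (-5 + 2*A²) = A + (5 - 2*A²) = 5 + A - 2*A²)
(-29650 + 42387)/(-21098 + G(B(j(2), 6))) = (-29650 + 42387)/(-21098 + (5 - 7 - 2*(-7)²)) = 12737/(-21098 + (5 - 7 - 2*49)) = 12737/(-21098 + (5 - 7 - 98)) = 12737/(-21098 - 100) = 12737/(-21198) = 12737*(-1/21198) = -12737/21198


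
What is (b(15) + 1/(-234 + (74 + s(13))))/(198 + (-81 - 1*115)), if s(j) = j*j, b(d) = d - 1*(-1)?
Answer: 145/18 ≈ 8.0556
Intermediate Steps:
b(d) = 1 + d (b(d) = d + 1 = 1 + d)
s(j) = j**2
(b(15) + 1/(-234 + (74 + s(13))))/(198 + (-81 - 1*115)) = ((1 + 15) + 1/(-234 + (74 + 13**2)))/(198 + (-81 - 1*115)) = (16 + 1/(-234 + (74 + 169)))/(198 + (-81 - 115)) = (16 + 1/(-234 + 243))/(198 - 196) = (16 + 1/9)/2 = (16 + 1/9)*(1/2) = (145/9)*(1/2) = 145/18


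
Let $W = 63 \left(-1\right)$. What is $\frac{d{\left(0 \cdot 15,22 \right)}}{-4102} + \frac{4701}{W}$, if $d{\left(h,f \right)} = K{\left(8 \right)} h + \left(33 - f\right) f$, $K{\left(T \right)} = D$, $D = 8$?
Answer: $- \frac{65642}{879} \approx -74.678$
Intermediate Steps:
$K{\left(T \right)} = 8$
$d{\left(h,f \right)} = 8 h + f \left(33 - f\right)$ ($d{\left(h,f \right)} = 8 h + \left(33 - f\right) f = 8 h + f \left(33 - f\right)$)
$W = -63$
$\frac{d{\left(0 \cdot 15,22 \right)}}{-4102} + \frac{4701}{W} = \frac{- 22^{2} + 8 \cdot 0 \cdot 15 + 33 \cdot 22}{-4102} + \frac{4701}{-63} = \left(\left(-1\right) 484 + 8 \cdot 0 + 726\right) \left(- \frac{1}{4102}\right) + 4701 \left(- \frac{1}{63}\right) = \left(-484 + 0 + 726\right) \left(- \frac{1}{4102}\right) - \frac{1567}{21} = 242 \left(- \frac{1}{4102}\right) - \frac{1567}{21} = - \frac{121}{2051} - \frac{1567}{21} = - \frac{65642}{879}$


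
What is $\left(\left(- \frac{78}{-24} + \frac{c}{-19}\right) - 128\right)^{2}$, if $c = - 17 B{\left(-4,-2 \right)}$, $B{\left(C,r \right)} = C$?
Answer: $\frac{95121009}{5776} \approx 16468.0$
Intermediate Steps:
$c = 68$ ($c = \left(-17\right) \left(-4\right) = 68$)
$\left(\left(- \frac{78}{-24} + \frac{c}{-19}\right) - 128\right)^{2} = \left(\left(- \frac{78}{-24} + \frac{68}{-19}\right) - 128\right)^{2} = \left(\left(\left(-78\right) \left(- \frac{1}{24}\right) + 68 \left(- \frac{1}{19}\right)\right) - 128\right)^{2} = \left(\left(\frac{13}{4} - \frac{68}{19}\right) - 128\right)^{2} = \left(- \frac{25}{76} - 128\right)^{2} = \left(- \frac{9753}{76}\right)^{2} = \frac{95121009}{5776}$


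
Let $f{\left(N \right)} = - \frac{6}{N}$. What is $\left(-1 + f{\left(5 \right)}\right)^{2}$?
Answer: $\frac{121}{25} \approx 4.84$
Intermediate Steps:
$\left(-1 + f{\left(5 \right)}\right)^{2} = \left(-1 - \frac{6}{5}\right)^{2} = \left(- \frac{11}{5}\right)^{2} = \frac{121}{25}$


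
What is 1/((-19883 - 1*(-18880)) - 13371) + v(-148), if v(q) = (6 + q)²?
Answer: 289837335/14374 ≈ 20164.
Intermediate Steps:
1/((-19883 - 1*(-18880)) - 13371) + v(-148) = 1/((-19883 - 1*(-18880)) - 13371) + (6 - 148)² = 1/((-19883 + 18880) - 13371) + (-142)² = 1/(-1003 - 13371) + 20164 = 1/(-14374) + 20164 = -1/14374 + 20164 = 289837335/14374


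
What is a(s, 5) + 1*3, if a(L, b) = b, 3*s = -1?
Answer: 8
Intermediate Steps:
s = -⅓ (s = (⅓)*(-1) = -⅓ ≈ -0.33333)
a(s, 5) + 1*3 = 5 + 1*3 = 5 + 3 = 8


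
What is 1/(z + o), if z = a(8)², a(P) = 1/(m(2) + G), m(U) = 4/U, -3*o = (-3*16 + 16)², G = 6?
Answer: -192/65533 ≈ -0.0029298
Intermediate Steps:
o = -1024/3 (o = -(-3*16 + 16)²/3 = -(-48 + 16)²/3 = -⅓*(-32)² = -⅓*1024 = -1024/3 ≈ -341.33)
a(P) = ⅛ (a(P) = 1/(4/2 + 6) = 1/(4*(½) + 6) = 1/(2 + 6) = 1/8 = ⅛)
z = 1/64 (z = (⅛)² = 1/64 ≈ 0.015625)
1/(z + o) = 1/(1/64 - 1024/3) = 1/(-65533/192) = -192/65533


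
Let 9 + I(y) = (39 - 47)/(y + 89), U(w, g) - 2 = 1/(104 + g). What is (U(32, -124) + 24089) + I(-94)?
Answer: 481671/20 ≈ 24084.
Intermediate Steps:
U(w, g) = 2 + 1/(104 + g)
I(y) = -9 - 8/(89 + y) (I(y) = -9 + (39 - 47)/(y + 89) = -9 - 8/(89 + y))
(U(32, -124) + 24089) + I(-94) = ((209 + 2*(-124))/(104 - 124) + 24089) + (-809 - 9*(-94))/(89 - 94) = ((209 - 248)/(-20) + 24089) + (-809 + 846)/(-5) = (-1/20*(-39) + 24089) - ⅕*37 = (39/20 + 24089) - 37/5 = 481819/20 - 37/5 = 481671/20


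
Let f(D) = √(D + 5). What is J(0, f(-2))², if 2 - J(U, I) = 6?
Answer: 16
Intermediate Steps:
f(D) = √(5 + D)
J(U, I) = -4 (J(U, I) = 2 - 1*6 = 2 - 6 = -4)
J(0, f(-2))² = (-4)² = 16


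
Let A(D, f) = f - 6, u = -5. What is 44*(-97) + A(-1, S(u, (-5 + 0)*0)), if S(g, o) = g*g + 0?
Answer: -4249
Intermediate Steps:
S(g, o) = g² (S(g, o) = g² + 0 = g²)
A(D, f) = -6 + f
44*(-97) + A(-1, S(u, (-5 + 0)*0)) = 44*(-97) + (-6 + (-5)²) = -4268 + (-6 + 25) = -4268 + 19 = -4249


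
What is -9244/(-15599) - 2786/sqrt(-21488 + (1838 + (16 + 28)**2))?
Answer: 9244/15599 + 1393*I*sqrt(17714)/8857 ≈ 0.5926 + 20.933*I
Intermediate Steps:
-9244/(-15599) - 2786/sqrt(-21488 + (1838 + (16 + 28)**2)) = -9244*(-1/15599) - 2786/sqrt(-21488 + (1838 + 44**2)) = 9244/15599 - 2786/sqrt(-21488 + (1838 + 1936)) = 9244/15599 - 2786/sqrt(-21488 + 3774) = 9244/15599 - 2786*(-I*sqrt(17714)/17714) = 9244/15599 - (-1393)*I*sqrt(17714)/8857 = 9244/15599 + 1393*I*sqrt(17714)/8857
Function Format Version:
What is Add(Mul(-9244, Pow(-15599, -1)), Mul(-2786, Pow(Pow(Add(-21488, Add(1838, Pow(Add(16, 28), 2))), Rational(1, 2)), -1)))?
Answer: Add(Rational(9244, 15599), Mul(Rational(1393, 8857), I, Pow(17714, Rational(1, 2)))) ≈ Add(0.59260, Mul(20.933, I))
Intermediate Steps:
Add(Mul(-9244, Pow(-15599, -1)), Mul(-2786, Pow(Pow(Add(-21488, Add(1838, Pow(Add(16, 28), 2))), Rational(1, 2)), -1))) = Add(Mul(-9244, Rational(-1, 15599)), Mul(-2786, Pow(Pow(Add(-21488, Add(1838, Pow(44, 2))), Rational(1, 2)), -1))) = Add(Rational(9244, 15599), Mul(-2786, Pow(Pow(Add(-21488, Add(1838, 1936)), Rational(1, 2)), -1))) = Add(Rational(9244, 15599), Mul(-2786, Pow(Pow(Add(-21488, 3774), Rational(1, 2)), -1))) = Add(Rational(9244, 15599), Mul(-2786, Pow(Pow(-17714, Rational(1, 2)), -1))) = Add(Rational(9244, 15599), Mul(-2786, Pow(Mul(I, Pow(17714, Rational(1, 2))), -1))) = Add(Rational(9244, 15599), Mul(-2786, Mul(Rational(-1, 17714), I, Pow(17714, Rational(1, 2))))) = Add(Rational(9244, 15599), Mul(Rational(1393, 8857), I, Pow(17714, Rational(1, 2))))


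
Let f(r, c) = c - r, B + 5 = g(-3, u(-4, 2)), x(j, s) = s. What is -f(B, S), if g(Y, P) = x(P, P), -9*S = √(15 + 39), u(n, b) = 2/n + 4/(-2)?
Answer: -15/2 + √6/3 ≈ -6.6835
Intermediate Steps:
u(n, b) = -2 + 2/n (u(n, b) = 2/n + 4*(-½) = 2/n - 2 = -2 + 2/n)
S = -√6/3 (S = -√(15 + 39)/9 = -√6/3 ≈ -0.81650)
g(Y, P) = P
B = -15/2 (B = -5 + (-2 + 2/(-4)) = -5 + (-2 + 2*(-¼)) = -5 + (-2 - ½) = -5 - 5/2 = -15/2 ≈ -7.5000)
-f(B, S) = -(-√6/3 - 1*(-15/2)) = -(-√6/3 + 15/2) = -(15/2 - √6/3) = -15/2 + √6/3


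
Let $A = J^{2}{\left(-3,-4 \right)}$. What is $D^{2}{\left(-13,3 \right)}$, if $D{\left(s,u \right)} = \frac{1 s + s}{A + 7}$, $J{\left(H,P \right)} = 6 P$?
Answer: $\frac{676}{339889} \approx 0.0019889$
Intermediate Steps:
$A = 576$ ($A = \left(6 \left(-4\right)\right)^{2} = \left(-24\right)^{2} = 576$)
$D{\left(s,u \right)} = \frac{2 s}{583}$ ($D{\left(s,u \right)} = \frac{1 s + s}{576 + 7} = \frac{s + s}{583} = 2 s \frac{1}{583} = \frac{2 s}{583}$)
$D^{2}{\left(-13,3 \right)} = \left(\frac{2}{583} \left(-13\right)\right)^{2} = \left(- \frac{26}{583}\right)^{2} = \frac{676}{339889}$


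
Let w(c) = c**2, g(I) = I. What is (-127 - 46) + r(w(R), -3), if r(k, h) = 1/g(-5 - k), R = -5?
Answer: -5191/30 ≈ -173.03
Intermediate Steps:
r(k, h) = 1/(-5 - k)
(-127 - 46) + r(w(R), -3) = (-127 - 46) - 1/(5 + (-5)**2) = -173 - 1/(5 + 25) = -173 - 1/30 = -5191/30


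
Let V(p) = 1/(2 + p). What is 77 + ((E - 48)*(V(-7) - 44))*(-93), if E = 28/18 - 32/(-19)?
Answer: -52415609/285 ≈ -1.8391e+5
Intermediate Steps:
E = 554/171 (E = 28*(1/18) - 32*(-1/19) = 14/9 + 32/19 = 554/171 ≈ 3.2398)
77 + ((E - 48)*(V(-7) - 44))*(-93) = 77 + ((554/171 - 48)*(1/(2 - 7) - 44))*(-93) = 77 - 7654*(1/(-5) - 44)/171*(-93) = 77 - 7654*(-⅕ - 44)/171*(-93) = 77 - 7654/171*(-221/5)*(-93) = 77 + (1691534/855)*(-93) = 77 - 52437554/285 = -52415609/285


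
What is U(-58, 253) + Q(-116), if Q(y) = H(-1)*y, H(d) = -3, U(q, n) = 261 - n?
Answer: 356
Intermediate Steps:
Q(y) = -3*y
U(-58, 253) + Q(-116) = (261 - 1*253) - 3*(-116) = (261 - 253) + 348 = 8 + 348 = 356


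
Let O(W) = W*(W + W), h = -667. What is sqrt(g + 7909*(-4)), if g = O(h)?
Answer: sqrt(858142) ≈ 926.36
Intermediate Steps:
O(W) = 2*W**2 (O(W) = W*(2*W) = 2*W**2)
g = 889778 (g = 2*(-667)**2 = 2*444889 = 889778)
sqrt(g + 7909*(-4)) = sqrt(889778 + 7909*(-4)) = sqrt(889778 - 31636) = sqrt(858142)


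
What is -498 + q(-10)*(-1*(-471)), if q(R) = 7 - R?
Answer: 7509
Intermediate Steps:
-498 + q(-10)*(-1*(-471)) = -498 + (7 - 1*(-10))*(-1*(-471)) = -498 + (7 + 10)*471 = -498 + 17*471 = -498 + 8007 = 7509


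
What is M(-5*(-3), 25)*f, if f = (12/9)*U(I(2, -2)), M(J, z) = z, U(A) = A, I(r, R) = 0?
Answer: 0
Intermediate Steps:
f = 0 (f = (12/9)*0 = (12*(1/9))*0 = (4/3)*0 = 0)
M(-5*(-3), 25)*f = 25*0 = 0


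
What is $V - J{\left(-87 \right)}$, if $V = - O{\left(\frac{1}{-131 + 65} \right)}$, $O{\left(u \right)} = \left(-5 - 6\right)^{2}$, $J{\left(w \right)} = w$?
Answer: $-34$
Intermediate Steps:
$O{\left(u \right)} = 121$ ($O{\left(u \right)} = \left(-11\right)^{2} = 121$)
$V = -121$ ($V = \left(-1\right) 121 = -121$)
$V - J{\left(-87 \right)} = -121 - -87 = -121 + 87 = -34$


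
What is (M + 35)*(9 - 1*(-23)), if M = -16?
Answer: 608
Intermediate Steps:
(M + 35)*(9 - 1*(-23)) = (-16 + 35)*(9 - 1*(-23)) = 19*(9 + 23) = 19*32 = 608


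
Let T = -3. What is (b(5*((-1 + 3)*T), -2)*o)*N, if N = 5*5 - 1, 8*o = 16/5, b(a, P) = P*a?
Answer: 576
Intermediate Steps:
o = ⅖ (o = (16/5)/8 = (16*(⅕))/8 = (⅛)*(16/5) = ⅖ ≈ 0.40000)
N = 24 (N = 25 - 1 = 24)
(b(5*((-1 + 3)*T), -2)*o)*N = (-10*(-1 + 3)*(-3)*(⅖))*24 = (-10*2*(-3)*(⅖))*24 = (-10*(-6)*(⅖))*24 = (-2*(-30)*(⅖))*24 = (60*(⅖))*24 = 24*24 = 576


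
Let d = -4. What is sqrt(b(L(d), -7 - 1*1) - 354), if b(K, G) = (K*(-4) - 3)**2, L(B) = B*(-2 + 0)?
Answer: sqrt(871) ≈ 29.513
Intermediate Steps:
L(B) = -2*B (L(B) = B*(-2) = -2*B)
b(K, G) = (-3 - 4*K)**2 (b(K, G) = (-4*K - 3)**2 = (-3 - 4*K)**2)
sqrt(b(L(d), -7 - 1*1) - 354) = sqrt((3 + 4*(-2*(-4)))**2 - 354) = sqrt((3 + 4*8)**2 - 354) = sqrt((3 + 32)**2 - 354) = sqrt(35**2 - 354) = sqrt(1225 - 354) = sqrt(871)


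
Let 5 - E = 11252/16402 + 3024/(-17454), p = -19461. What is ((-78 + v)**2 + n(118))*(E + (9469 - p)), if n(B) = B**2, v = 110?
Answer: 10318329987381380/23856709 ≈ 4.3251e+8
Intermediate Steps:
E = 107050815/23856709 (E = 5 - (11252/16402 + 3024/(-17454)) = 5 - (11252*(1/16402) + 3024*(-1/17454)) = 5 - (5626/8201 - 504/2909) = 5 - 1*12232730/23856709 = 5 - 12232730/23856709 = 107050815/23856709 ≈ 4.4872)
((-78 + v)**2 + n(118))*(E + (9469 - p)) = ((-78 + 110)**2 + 118**2)*(107050815/23856709 + (9469 - 1*(-19461))) = (32**2 + 13924)*(107050815/23856709 + (9469 + 19461)) = (1024 + 13924)*(107050815/23856709 + 28930) = 14948*(690281642185/23856709) = 10318329987381380/23856709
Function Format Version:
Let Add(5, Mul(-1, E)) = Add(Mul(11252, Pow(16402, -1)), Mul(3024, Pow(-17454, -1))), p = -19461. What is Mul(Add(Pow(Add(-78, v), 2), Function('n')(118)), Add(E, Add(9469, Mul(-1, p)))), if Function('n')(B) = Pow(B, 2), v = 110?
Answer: Rational(10318329987381380, 23856709) ≈ 4.3251e+8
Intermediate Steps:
E = Rational(107050815, 23856709) (E = Add(5, Mul(-1, Add(Mul(11252, Pow(16402, -1)), Mul(3024, Pow(-17454, -1))))) = Add(5, Mul(-1, Add(Mul(11252, Rational(1, 16402)), Mul(3024, Rational(-1, 17454))))) = Add(5, Mul(-1, Add(Rational(5626, 8201), Rational(-504, 2909)))) = Add(5, Mul(-1, Rational(12232730, 23856709))) = Add(5, Rational(-12232730, 23856709)) = Rational(107050815, 23856709) ≈ 4.4872)
Mul(Add(Pow(Add(-78, v), 2), Function('n')(118)), Add(E, Add(9469, Mul(-1, p)))) = Mul(Add(Pow(Add(-78, 110), 2), Pow(118, 2)), Add(Rational(107050815, 23856709), Add(9469, Mul(-1, -19461)))) = Mul(Add(Pow(32, 2), 13924), Add(Rational(107050815, 23856709), Add(9469, 19461))) = Mul(Add(1024, 13924), Add(Rational(107050815, 23856709), 28930)) = Mul(14948, Rational(690281642185, 23856709)) = Rational(10318329987381380, 23856709)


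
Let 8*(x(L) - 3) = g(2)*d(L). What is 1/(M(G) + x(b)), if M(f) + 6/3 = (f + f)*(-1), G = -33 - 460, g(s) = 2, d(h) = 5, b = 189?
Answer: 4/3953 ≈ 0.0010119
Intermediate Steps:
x(L) = 17/4 (x(L) = 3 + (2*5)/8 = 3 + (1/8)*10 = 3 + 5/4 = 17/4)
G = -493
M(f) = -2 - 2*f (M(f) = -2 + (f + f)*(-1) = -2 + (2*f)*(-1) = -2 - 2*f)
1/(M(G) + x(b)) = 1/((-2 - 2*(-493)) + 17/4) = 1/((-2 + 986) + 17/4) = 1/(984 + 17/4) = 1/(3953/4) = 4/3953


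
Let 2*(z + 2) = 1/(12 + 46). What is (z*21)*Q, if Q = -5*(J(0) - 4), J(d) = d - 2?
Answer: -72765/58 ≈ -1254.6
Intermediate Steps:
J(d) = -2 + d
z = -231/116 (z = -2 + 1/(2*(12 + 46)) = -2 + (½)/58 = -2 + (½)*(1/58) = -2 + 1/116 = -231/116 ≈ -1.9914)
Q = 30 (Q = -5*((-2 + 0) - 4) = -5*(-2 - 4) = -5*(-6) = 30)
(z*21)*Q = -231/116*21*30 = -4851/116*30 = -72765/58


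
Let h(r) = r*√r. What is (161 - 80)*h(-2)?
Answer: -162*I*√2 ≈ -229.1*I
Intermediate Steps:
h(r) = r^(3/2)
(161 - 80)*h(-2) = (161 - 80)*(-2)^(3/2) = 81*(-2*I*√2) = -162*I*√2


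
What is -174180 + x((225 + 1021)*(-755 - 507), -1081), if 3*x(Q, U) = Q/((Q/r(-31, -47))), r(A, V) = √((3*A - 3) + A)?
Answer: -174180 + I*√127/3 ≈ -1.7418e+5 + 3.7565*I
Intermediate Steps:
r(A, V) = √(-3 + 4*A) (r(A, V) = √((-3 + 3*A) + A) = √(-3 + 4*A))
x(Q, U) = I*√127/3 (x(Q, U) = (Q/((Q/(√(-3 + 4*(-31))))))/3 = (Q/((Q/(√(-3 - 124)))))/3 = (Q/((Q/(√(-127)))))/3 = (Q/((Q/((I*√127)))))/3 = (Q/((Q*(-I*√127/127))))/3 = (Q/((-I*Q*√127/127)))/3 = (Q*(I*√127/Q))/3 = (I*√127)/3 = I*√127/3)
-174180 + x((225 + 1021)*(-755 - 507), -1081) = -174180 + I*√127/3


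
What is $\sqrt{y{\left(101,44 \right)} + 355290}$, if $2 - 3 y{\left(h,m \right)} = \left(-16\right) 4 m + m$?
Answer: $\frac{2 \sqrt{801483}}{3} \approx 596.84$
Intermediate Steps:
$y{\left(h,m \right)} = \frac{2}{3} + 21 m$ ($y{\left(h,m \right)} = \frac{2}{3} - \frac{\left(-16\right) 4 m + m}{3} = \frac{2}{3} - \frac{- 64 m + m}{3} = \frac{2}{3} - \frac{\left(-63\right) m}{3} = \frac{2}{3} + 21 m$)
$\sqrt{y{\left(101,44 \right)} + 355290} = \sqrt{\left(\frac{2}{3} + 21 \cdot 44\right) + 355290} = \sqrt{\left(\frac{2}{3} + 924\right) + 355290} = \sqrt{\frac{2774}{3} + 355290} = \sqrt{\frac{1068644}{3}} = \frac{2 \sqrt{801483}}{3}$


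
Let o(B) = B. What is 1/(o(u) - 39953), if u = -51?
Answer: -1/40004 ≈ -2.4998e-5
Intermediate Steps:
1/(o(u) - 39953) = 1/(-51 - 39953) = 1/(-40004) = -1/40004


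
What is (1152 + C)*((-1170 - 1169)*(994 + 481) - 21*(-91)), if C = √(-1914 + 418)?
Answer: -3972227328 - 6896228*I*√374 ≈ -3.9722e+9 - 1.3337e+8*I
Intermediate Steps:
C = 2*I*√374 (C = √(-1496) = 2*I*√374 ≈ 38.678*I)
(1152 + C)*((-1170 - 1169)*(994 + 481) - 21*(-91)) = (1152 + 2*I*√374)*((-1170 - 1169)*(994 + 481) - 21*(-91)) = (1152 + 2*I*√374)*(-2339*1475 + 1911) = (1152 + 2*I*√374)*(-3450025 + 1911) = (1152 + 2*I*√374)*(-3448114) = -3972227328 - 6896228*I*√374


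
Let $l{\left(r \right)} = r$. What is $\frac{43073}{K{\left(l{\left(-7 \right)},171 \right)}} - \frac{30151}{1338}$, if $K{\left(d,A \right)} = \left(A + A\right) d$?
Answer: $- \frac{569356}{14049} \approx -40.526$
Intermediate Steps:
$K{\left(d,A \right)} = 2 A d$
$\frac{43073}{K{\left(l{\left(-7 \right)},171 \right)}} - \frac{30151}{1338} = \frac{43073}{2 \cdot 171 \left(-7\right)} - \frac{30151}{1338} = \frac{43073}{-2394} - \frac{30151}{1338} = 43073 \left(- \frac{1}{2394}\right) - \frac{30151}{1338} = - \frac{2267}{126} - \frac{30151}{1338} = - \frac{569356}{14049}$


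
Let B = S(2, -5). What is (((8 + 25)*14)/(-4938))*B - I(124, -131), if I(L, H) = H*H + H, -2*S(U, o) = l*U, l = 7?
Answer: -14015151/823 ≈ -17029.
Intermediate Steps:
S(U, o) = -7*U/2
B = -7 (B = -7/2*2 = -7)
I(L, H) = H + H² (I(L, H) = H² + H = H + H²)
(((8 + 25)*14)/(-4938))*B - I(124, -131) = (((8 + 25)*14)/(-4938))*(-7) - (-131)*(1 - 131) = ((33*14)*(-1/4938))*(-7) - (-131)*(-130) = (462*(-1/4938))*(-7) - 1*17030 = -77/823*(-7) - 17030 = 539/823 - 17030 = -14015151/823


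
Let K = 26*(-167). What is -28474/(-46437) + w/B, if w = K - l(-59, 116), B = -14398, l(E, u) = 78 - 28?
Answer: 13346086/14534781 ≈ 0.91822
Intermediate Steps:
l(E, u) = 50
K = -4342
w = -4392 (w = -4342 - 1*50 = -4342 - 50 = -4392)
-28474/(-46437) + w/B = -28474/(-46437) - 4392/(-14398) = -28474*(-1/46437) - 4392*(-1/14398) = 1238/2019 + 2196/7199 = 13346086/14534781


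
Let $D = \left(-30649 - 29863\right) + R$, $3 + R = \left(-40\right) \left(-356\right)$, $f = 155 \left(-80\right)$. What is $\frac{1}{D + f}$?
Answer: $- \frac{1}{58675} \approx -1.7043 \cdot 10^{-5}$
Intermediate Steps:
$f = -12400$
$R = 14237$ ($R = -3 - -14240 = -3 + 14240 = 14237$)
$D = -46275$ ($D = \left(-30649 - 29863\right) + 14237 = -60512 + 14237 = -46275$)
$\frac{1}{D + f} = \frac{1}{-46275 - 12400} = \frac{1}{-58675} = - \frac{1}{58675}$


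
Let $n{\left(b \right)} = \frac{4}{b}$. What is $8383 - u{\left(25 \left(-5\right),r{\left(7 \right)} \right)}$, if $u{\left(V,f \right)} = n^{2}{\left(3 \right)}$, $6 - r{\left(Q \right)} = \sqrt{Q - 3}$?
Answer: $\frac{75431}{9} \approx 8381.2$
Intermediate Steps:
$r{\left(Q \right)} = 6 - \sqrt{-3 + Q}$ ($r{\left(Q \right)} = 6 - \sqrt{Q - 3} = 6 - \sqrt{-3 + Q}$)
$u{\left(V,f \right)} = \frac{16}{9}$ ($u{\left(V,f \right)} = \left(\frac{4}{3}\right)^{2} = \frac{16}{9}$)
$8383 - u{\left(25 \left(-5\right),r{\left(7 \right)} \right)} = 8383 - \frac{16}{9} = \frac{75431}{9}$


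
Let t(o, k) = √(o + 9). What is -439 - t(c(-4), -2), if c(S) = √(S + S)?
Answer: -439 - √(9 + 2*I*√2) ≈ -442.04 - 0.46582*I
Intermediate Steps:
c(S) = √2*√S (c(S) = √(2*S) = √2*√S)
t(o, k) = √(9 + o)
-439 - t(c(-4), -2) = -439 - √(9 + √2*√(-4)) = -439 - √(9 + √2*(2*I)) = -439 - √(9 + 2*I*√2)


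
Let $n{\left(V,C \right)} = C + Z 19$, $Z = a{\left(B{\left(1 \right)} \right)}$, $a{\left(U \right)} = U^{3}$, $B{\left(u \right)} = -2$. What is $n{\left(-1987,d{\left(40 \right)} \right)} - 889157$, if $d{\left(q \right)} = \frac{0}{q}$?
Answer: $-889309$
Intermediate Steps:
$Z = -8$ ($Z = \left(-2\right)^{3} = -8$)
$d{\left(q \right)} = 0$
$n{\left(V,C \right)} = -152 + C$ ($n{\left(V,C \right)} = C - 152 = -152 + C$)
$n{\left(-1987,d{\left(40 \right)} \right)} - 889157 = \left(-152 + 0\right) - 889157 = -152 - 889157 = -889309$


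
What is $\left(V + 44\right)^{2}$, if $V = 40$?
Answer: $7056$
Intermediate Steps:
$\left(V + 44\right)^{2} = \left(40 + 44\right)^{2} = 84^{2} = 7056$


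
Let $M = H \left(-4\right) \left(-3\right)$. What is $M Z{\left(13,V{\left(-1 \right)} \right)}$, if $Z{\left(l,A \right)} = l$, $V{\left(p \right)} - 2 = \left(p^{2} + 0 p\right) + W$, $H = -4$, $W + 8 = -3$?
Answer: $-624$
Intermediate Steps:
$W = -11$ ($W = -8 - 3 = -11$)
$V{\left(p \right)} = -9 + p^{2}$ ($V{\left(p \right)} = 2 + \left(\left(p^{2} + 0 p\right) - 11\right) = 2 + \left(\left(p^{2} + 0\right) - 11\right) = 2 + \left(p^{2} - 11\right) = 2 + \left(-11 + p^{2}\right) = -9 + p^{2}$)
$M = -48$ ($M = \left(-4\right) \left(-4\right) \left(-3\right) = 16 \left(-3\right) = -48$)
$M Z{\left(13,V{\left(-1 \right)} \right)} = \left(-48\right) 13 = -624$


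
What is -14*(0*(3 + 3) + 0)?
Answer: 0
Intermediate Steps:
-14*(0*(3 + 3) + 0) = -14*(0*6 + 0) = -14*(0 + 0) = -14*0 = 0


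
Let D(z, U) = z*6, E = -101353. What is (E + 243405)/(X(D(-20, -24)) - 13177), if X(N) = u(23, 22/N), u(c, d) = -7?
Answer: -35513/3296 ≈ -10.775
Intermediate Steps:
D(z, U) = 6*z
X(N) = -7
(E + 243405)/(X(D(-20, -24)) - 13177) = (-101353 + 243405)/(-7 - 13177) = 142052/(-13184) = 142052*(-1/13184) = -35513/3296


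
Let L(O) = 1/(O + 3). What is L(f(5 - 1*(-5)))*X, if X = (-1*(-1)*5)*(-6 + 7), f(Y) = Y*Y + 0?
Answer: 5/103 ≈ 0.048544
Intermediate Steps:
f(Y) = Y² (f(Y) = Y² + 0 = Y²)
X = 5 (X = (1*5)*1 = 5*1 = 5)
L(O) = 1/(3 + O)
L(f(5 - 1*(-5)))*X = 5/(3 + (5 - 1*(-5))²) = 5/(3 + (5 + 5)²) = 5/(3 + 10²) = 5/(3 + 100) = 5/103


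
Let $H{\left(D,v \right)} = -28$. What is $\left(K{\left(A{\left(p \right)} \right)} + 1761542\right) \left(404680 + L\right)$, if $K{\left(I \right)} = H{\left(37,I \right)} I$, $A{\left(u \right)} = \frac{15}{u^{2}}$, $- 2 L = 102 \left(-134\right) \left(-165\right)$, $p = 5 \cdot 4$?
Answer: $- \frac{2546941597967}{2} \approx -1.2735 \cdot 10^{12}$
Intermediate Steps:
$p = 20$
$L = -1127610$ ($L = - \frac{102 \left(-134\right) \left(-165\right)}{2} = - \frac{\left(-13668\right) \left(-165\right)}{2} = \left(- \frac{1}{2}\right) 2255220 = -1127610$)
$A{\left(u \right)} = \frac{15}{u^{2}}$
$K{\left(I \right)} = - 28 I$
$\left(K{\left(A{\left(p \right)} \right)} + 1761542\right) \left(404680 + L\right) = \left(- 28 \cdot \frac{15}{400} + 1761542\right) \left(404680 - 1127610\right) = \left(- 28 \cdot 15 \cdot \frac{1}{400} + 1761542\right) \left(-722930\right) = \left(\left(-28\right) \frac{3}{80} + 1761542\right) \left(-722930\right) = \left(- \frac{21}{20} + 1761542\right) \left(-722930\right) = \frac{35230819}{20} \left(-722930\right) = - \frac{2546941597967}{2}$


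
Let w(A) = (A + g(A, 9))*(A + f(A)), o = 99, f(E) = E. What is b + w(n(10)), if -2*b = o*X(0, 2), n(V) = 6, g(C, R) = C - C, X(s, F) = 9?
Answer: -747/2 ≈ -373.50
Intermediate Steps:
g(C, R) = 0
w(A) = 2*A² (w(A) = (A + 0)*(A + A) = A*(2*A) = 2*A²)
b = -891/2 (b = -99*9/2 = -½*891 = -891/2 ≈ -445.50)
b + w(n(10)) = -891/2 + 2*6² = -891/2 + 2*36 = -891/2 + 72 = -747/2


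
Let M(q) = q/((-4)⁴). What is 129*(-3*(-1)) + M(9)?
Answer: 99081/256 ≈ 387.04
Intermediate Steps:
M(q) = q/256
129*(-3*(-1)) + M(9) = 129*(-3*(-1)) + (1/256)*9 = 129*3 + 9/256 = 387 + 9/256 = 99081/256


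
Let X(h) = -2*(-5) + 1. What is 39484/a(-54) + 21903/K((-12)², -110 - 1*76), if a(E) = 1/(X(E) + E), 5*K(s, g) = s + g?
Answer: -3400839/2 ≈ -1.7004e+6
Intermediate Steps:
K(s, g) = g/5 + s/5 (K(s, g) = (s + g)/5 = (g + s)/5 = g/5 + s/5)
X(h) = 11 (X(h) = 10 + 1 = 11)
a(E) = 1/(11 + E)
39484/a(-54) + 21903/K((-12)², -110 - 1*76) = 39484/(1/(11 - 54)) + 21903/((-110 - 1*76)/5 + (⅕)*(-12)²) = 39484/(1/(-43)) + 21903/((-110 - 76)/5 + (⅕)*144) = 39484/(-1/43) + 21903/((⅕)*(-186) + 144/5) = 39484*(-43) + 21903/(-186/5 + 144/5) = -1697812 + 21903/(-42/5) = -1697812 + 21903*(-5/42) = -1697812 - 5215/2 = -3400839/2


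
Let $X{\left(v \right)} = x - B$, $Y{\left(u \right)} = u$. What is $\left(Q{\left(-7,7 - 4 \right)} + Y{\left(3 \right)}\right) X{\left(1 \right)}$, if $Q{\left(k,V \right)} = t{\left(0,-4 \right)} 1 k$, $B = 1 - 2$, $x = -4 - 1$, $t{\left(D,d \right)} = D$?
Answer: $-12$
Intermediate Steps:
$x = -5$
$B = -1$ ($B = 1 - 2 = -1$)
$Q{\left(k,V \right)} = 0$ ($Q{\left(k,V \right)} = 0 \cdot 1 k = 0 k = 0$)
$X{\left(v \right)} = -4$ ($X{\left(v \right)} = -5 - -1 = -5 + 1 = -4$)
$\left(Q{\left(-7,7 - 4 \right)} + Y{\left(3 \right)}\right) X{\left(1 \right)} = \left(0 + 3\right) \left(-4\right) = 3 \left(-4\right) = -12$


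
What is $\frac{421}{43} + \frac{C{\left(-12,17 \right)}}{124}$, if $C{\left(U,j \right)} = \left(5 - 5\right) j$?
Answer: $\frac{421}{43} \approx 9.7907$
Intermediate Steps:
$C{\left(U,j \right)} = 0$ ($C{\left(U,j \right)} = 0 j = 0$)
$\frac{421}{43} + \frac{C{\left(-12,17 \right)}}{124} = \frac{421}{43} + \frac{0}{124} = 421 \cdot \frac{1}{43} + 0 \cdot \frac{1}{124} = \frac{421}{43} + 0 = \frac{421}{43}$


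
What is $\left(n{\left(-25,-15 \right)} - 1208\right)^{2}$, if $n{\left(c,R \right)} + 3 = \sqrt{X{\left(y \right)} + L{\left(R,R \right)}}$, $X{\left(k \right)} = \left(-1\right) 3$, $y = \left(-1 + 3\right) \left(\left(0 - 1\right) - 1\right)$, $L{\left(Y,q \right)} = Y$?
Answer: $1466503 - 7266 i \sqrt{2} \approx 1.4665 \cdot 10^{6} - 10276.0 i$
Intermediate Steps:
$y = -4$ ($y = 2 \left(-1 - 1\right) = 2 \left(-2\right) = -4$)
$X{\left(k \right)} = -3$
$n{\left(c,R \right)} = -3 + \sqrt{-3 + R}$
$\left(n{\left(-25,-15 \right)} - 1208\right)^{2} = \left(\left(-3 + \sqrt{-3 - 15}\right) - 1208\right)^{2} = \left(\left(-3 + \sqrt{-18}\right) - 1208\right)^{2} = \left(\left(-3 + 3 i \sqrt{2}\right) - 1208\right)^{2} = \left(-1211 + 3 i \sqrt{2}\right)^{2}$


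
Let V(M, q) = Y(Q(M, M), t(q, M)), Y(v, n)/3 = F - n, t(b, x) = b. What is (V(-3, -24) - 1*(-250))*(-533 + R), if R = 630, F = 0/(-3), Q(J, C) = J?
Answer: 31234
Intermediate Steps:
F = 0 (F = 0*(-⅓) = 0)
Y(v, n) = -3*n (Y(v, n) = 3*(0 - n) = 3*(-n) = -3*n)
V(M, q) = -3*q
(V(-3, -24) - 1*(-250))*(-533 + R) = (-3*(-24) - 1*(-250))*(-533 + 630) = (72 + 250)*97 = 322*97 = 31234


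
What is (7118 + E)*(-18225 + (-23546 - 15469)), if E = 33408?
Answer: -2319708240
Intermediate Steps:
(7118 + E)*(-18225 + (-23546 - 15469)) = (7118 + 33408)*(-18225 + (-23546 - 15469)) = 40526*(-18225 - 39015) = 40526*(-57240) = -2319708240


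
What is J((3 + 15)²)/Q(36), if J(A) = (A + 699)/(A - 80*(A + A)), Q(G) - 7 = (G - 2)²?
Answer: -341/19971036 ≈ -1.7075e-5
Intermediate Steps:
Q(G) = 7 + (-2 + G)² (Q(G) = 7 + (G - 2)² = 7 + (-2 + G)²)
J(A) = -(699 + A)/(159*A) (J(A) = (699 + A)/(A - 160*A) = (699 + A)/((-159*A)) = (699 + A)*(-1/(159*A)) = -(699 + A)/(159*A))
J((3 + 15)²)/Q(36) = ((-699 - (3 + 15)²)/(159*((3 + 15)²)))/(7 + (-2 + 36)²) = ((-699 - 1*18²)/(159*(18²)))/(7 + 34²) = ((1/159)*(-699 - 1*324)/324)/(7 + 1156) = ((1/159)*(1/324)*(-699 - 324))/1163 = ((1/159)*(1/324)*(-1023))*(1/1163) = -341/17172*1/1163 = -341/19971036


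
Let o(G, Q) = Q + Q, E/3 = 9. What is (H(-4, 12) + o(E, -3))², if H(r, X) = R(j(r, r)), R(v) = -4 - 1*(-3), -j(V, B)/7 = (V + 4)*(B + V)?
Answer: 49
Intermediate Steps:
E = 27 (E = 3*9 = 27)
o(G, Q) = 2*Q
j(V, B) = -7*(4 + V)*(B + V) (j(V, B) = -7*(V + 4)*(B + V) = -7*(4 + V)*(B + V))
R(v) = -1 (R(v) = -4 + 3 = -1)
H(r, X) = -1
(H(-4, 12) + o(E, -3))² = (-1 + 2*(-3))² = (-1 - 6)² = (-7)² = 49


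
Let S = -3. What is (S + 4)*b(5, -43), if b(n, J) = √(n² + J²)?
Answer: √1874 ≈ 43.290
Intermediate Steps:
b(n, J) = √(J² + n²)
(S + 4)*b(5, -43) = (-3 + 4)*√((-43)² + 5²) = 1*√(1849 + 25) = 1*√1874 = √1874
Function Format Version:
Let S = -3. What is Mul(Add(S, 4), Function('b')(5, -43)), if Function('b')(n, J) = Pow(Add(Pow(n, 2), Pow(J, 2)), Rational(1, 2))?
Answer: Pow(1874, Rational(1, 2)) ≈ 43.290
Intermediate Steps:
Function('b')(n, J) = Pow(Add(Pow(J, 2), Pow(n, 2)), Rational(1, 2))
Mul(Add(S, 4), Function('b')(5, -43)) = Mul(Add(-3, 4), Pow(Add(Pow(-43, 2), Pow(5, 2)), Rational(1, 2))) = Mul(1, Pow(Add(1849, 25), Rational(1, 2))) = Mul(1, Pow(1874, Rational(1, 2))) = Pow(1874, Rational(1, 2))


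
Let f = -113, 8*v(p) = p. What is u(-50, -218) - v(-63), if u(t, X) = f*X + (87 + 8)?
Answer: 197895/8 ≈ 24737.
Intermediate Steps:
v(p) = p/8
u(t, X) = 95 - 113*X (u(t, X) = -113*X + (87 + 8) = -113*X + 95 = 95 - 113*X)
u(-50, -218) - v(-63) = (95 - 113*(-218)) - (-63)/8 = (95 + 24634) - 1*(-63/8) = 24729 + 63/8 = 197895/8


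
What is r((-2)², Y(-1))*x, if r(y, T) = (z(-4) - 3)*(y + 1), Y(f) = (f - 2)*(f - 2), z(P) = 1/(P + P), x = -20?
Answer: 625/2 ≈ 312.50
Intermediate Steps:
z(P) = 1/(2*P)
Y(f) = (-2 + f)² (Y(f) = (-2 + f)*(-2 + f) = (-2 + f)²)
r(y, T) = -25/8 - 25*y/8 (r(y, T) = ((½)/(-4) - 3)*(y + 1) = ((½)*(-¼) - 3)*(1 + y) = (-⅛ - 3)*(1 + y) = -25*(1 + y)/8 = -25/8 - 25*y/8)
r((-2)², Y(-1))*x = (-25/8 - 25/8*(-2)²)*(-20) = (-25/8 - 25/8*4)*(-20) = (-25/8 - 25/2)*(-20) = -125/8*(-20) = 625/2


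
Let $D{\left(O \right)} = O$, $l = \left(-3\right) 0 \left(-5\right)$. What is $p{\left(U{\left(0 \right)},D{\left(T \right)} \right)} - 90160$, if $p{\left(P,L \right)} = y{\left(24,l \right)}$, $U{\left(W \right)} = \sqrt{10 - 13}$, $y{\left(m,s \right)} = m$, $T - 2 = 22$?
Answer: $-90136$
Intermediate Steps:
$T = 24$ ($T = 2 + 22 = 24$)
$l = 0$ ($l = 0 \left(-5\right) = 0$)
$U{\left(W \right)} = i \sqrt{3}$ ($U{\left(W \right)} = \sqrt{-3} = i \sqrt{3}$)
$p{\left(P,L \right)} = 24$
$p{\left(U{\left(0 \right)},D{\left(T \right)} \right)} - 90160 = 24 - 90160 = -90136$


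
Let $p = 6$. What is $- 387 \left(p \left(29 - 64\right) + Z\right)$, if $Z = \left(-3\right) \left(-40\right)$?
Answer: $34830$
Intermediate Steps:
$Z = 120$
$- 387 \left(p \left(29 - 64\right) + Z\right) = - 387 \left(6 \left(29 - 64\right) + 120\right) = - 387 \left(6 \left(-35\right) + 120\right) = - 387 \left(-210 + 120\right) = \left(-387\right) \left(-90\right) = 34830$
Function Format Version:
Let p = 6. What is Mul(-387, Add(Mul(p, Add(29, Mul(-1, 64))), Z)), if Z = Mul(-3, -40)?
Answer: 34830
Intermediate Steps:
Z = 120
Mul(-387, Add(Mul(p, Add(29, Mul(-1, 64))), Z)) = Mul(-387, Add(Mul(6, Add(29, Mul(-1, 64))), 120)) = Mul(-387, Add(Mul(6, Add(29, -64)), 120)) = Mul(-387, Add(Mul(6, -35), 120)) = Mul(-387, Add(-210, 120)) = Mul(-387, -90) = 34830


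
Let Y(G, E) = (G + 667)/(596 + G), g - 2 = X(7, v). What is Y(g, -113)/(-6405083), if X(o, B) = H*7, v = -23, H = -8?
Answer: -613/3471554986 ≈ -1.7658e-7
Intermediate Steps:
X(o, B) = -56 (X(o, B) = -8*7 = -56)
g = -54 (g = 2 - 56 = -54)
Y(G, E) = (667 + G)/(596 + G)
Y(g, -113)/(-6405083) = ((667 - 54)/(596 - 54))/(-6405083) = (613/542)*(-1/6405083) = -613/3471554986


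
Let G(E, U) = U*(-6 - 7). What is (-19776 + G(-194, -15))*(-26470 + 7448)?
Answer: 372469782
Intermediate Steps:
G(E, U) = -13*U (G(E, U) = U*(-13) = -13*U)
(-19776 + G(-194, -15))*(-26470 + 7448) = (-19776 - 13*(-15))*(-26470 + 7448) = (-19776 + 195)*(-19022) = -19581*(-19022) = 372469782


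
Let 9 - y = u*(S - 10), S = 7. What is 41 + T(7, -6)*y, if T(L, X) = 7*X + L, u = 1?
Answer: -379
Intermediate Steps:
T(L, X) = L + 7*X
y = 12 (y = 9 - (7 - 10) = 9 - (-3) = 9 - 1*(-3) = 9 + 3 = 12)
41 + T(7, -6)*y = 41 + (7 + 7*(-6))*12 = 41 + (7 - 42)*12 = 41 - 35*12 = 41 - 420 = -379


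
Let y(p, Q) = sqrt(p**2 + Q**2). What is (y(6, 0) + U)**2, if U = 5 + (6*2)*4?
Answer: 3481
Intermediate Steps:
y(p, Q) = sqrt(Q**2 + p**2)
U = 53 (U = 5 + 12*4 = 5 + 48 = 53)
(y(6, 0) + U)**2 = (sqrt(0**2 + 6**2) + 53)**2 = (sqrt(0 + 36) + 53)**2 = (sqrt(36) + 53)**2 = (6 + 53)**2 = 59**2 = 3481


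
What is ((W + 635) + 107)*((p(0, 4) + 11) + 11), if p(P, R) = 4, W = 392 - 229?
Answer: 23530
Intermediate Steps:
W = 163
((W + 635) + 107)*((p(0, 4) + 11) + 11) = ((163 + 635) + 107)*((4 + 11) + 11) = (798 + 107)*(15 + 11) = 905*26 = 23530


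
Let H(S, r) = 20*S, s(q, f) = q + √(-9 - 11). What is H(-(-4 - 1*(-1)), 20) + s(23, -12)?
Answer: 83 + 2*I*√5 ≈ 83.0 + 4.4721*I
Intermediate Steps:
s(q, f) = q + 2*I*√5 (s(q, f) = q + √(-20) = q + 2*I*√5)
H(-(-4 - 1*(-1)), 20) + s(23, -12) = 20*(-(-4 - 1*(-1))) + (23 + 2*I*√5) = 20*(-(-4 + 1)) + (23 + 2*I*√5) = 20*(-1*(-3)) + (23 + 2*I*√5) = 20*3 + (23 + 2*I*√5) = 60 + (23 + 2*I*√5) = 83 + 2*I*√5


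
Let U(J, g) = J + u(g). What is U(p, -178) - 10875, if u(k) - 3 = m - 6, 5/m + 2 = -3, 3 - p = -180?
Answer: -10696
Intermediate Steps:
p = 183 (p = 3 - 1*(-180) = 3 + 180 = 183)
m = -1 (m = 5/(-2 - 3) = 5/(-5) = 5*(-⅕) = -1)
u(k) = -4 (u(k) = 3 + (-1 - 6) = 3 - 7 = -4)
U(J, g) = -4 + J (U(J, g) = J - 4 = -4 + J)
U(p, -178) - 10875 = (-4 + 183) - 10875 = 179 - 10875 = -10696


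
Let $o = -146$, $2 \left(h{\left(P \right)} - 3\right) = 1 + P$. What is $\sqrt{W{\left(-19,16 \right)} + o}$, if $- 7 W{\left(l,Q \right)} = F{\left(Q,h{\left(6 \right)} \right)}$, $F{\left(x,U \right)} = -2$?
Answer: $\frac{2 i \sqrt{1785}}{7} \approx 12.071 i$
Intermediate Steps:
$h{\left(P \right)} = \frac{7}{2} + \frac{P}{2}$ ($h{\left(P \right)} = 3 + \frac{1 + P}{2} = 3 + \left(\frac{1}{2} + \frac{P}{2}\right) = \frac{7}{2} + \frac{P}{2}$)
$W{\left(l,Q \right)} = \frac{2}{7}$ ($W{\left(l,Q \right)} = \left(- \frac{1}{7}\right) \left(-2\right) = \frac{2}{7}$)
$\sqrt{W{\left(-19,16 \right)} + o} = \sqrt{\frac{2}{7} - 146} = \sqrt{- \frac{1020}{7}} = \frac{2 i \sqrt{1785}}{7}$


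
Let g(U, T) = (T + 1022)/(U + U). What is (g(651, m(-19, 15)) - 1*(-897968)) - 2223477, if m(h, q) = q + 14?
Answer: -1725811667/1302 ≈ -1.3255e+6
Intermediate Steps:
m(h, q) = 14 + q
g(U, T) = (1022 + T)/(2*U) (g(U, T) = (1022 + T)/((2*U)) = (1022 + T)*(1/(2*U)) = (1022 + T)/(2*U))
(g(651, m(-19, 15)) - 1*(-897968)) - 2223477 = ((1/2)*(1022 + (14 + 15))/651 - 1*(-897968)) - 2223477 = ((1/2)*(1/651)*(1022 + 29) + 897968) - 2223477 = ((1/2)*(1/651)*1051 + 897968) - 2223477 = (1051/1302 + 897968) - 2223477 = 1169155387/1302 - 2223477 = -1725811667/1302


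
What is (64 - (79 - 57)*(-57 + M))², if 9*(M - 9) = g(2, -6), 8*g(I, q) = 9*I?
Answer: 4968441/4 ≈ 1.2421e+6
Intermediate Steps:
g(I, q) = 9*I/8 (g(I, q) = (9*I)/8 = 9*I/8)
M = 37/4 (M = 9 + ((9/8)*2)/9 = 9 + (⅑)*(9/4) = 9 + ¼ = 37/4 ≈ 9.2500)
(64 - (79 - 57)*(-57 + M))² = (64 - (79 - 57)*(-57 + 37/4))² = (64 - 22*(-191)/4)² = (64 - 1*(-2101/2))² = (64 + 2101/2)² = (2229/2)² = 4968441/4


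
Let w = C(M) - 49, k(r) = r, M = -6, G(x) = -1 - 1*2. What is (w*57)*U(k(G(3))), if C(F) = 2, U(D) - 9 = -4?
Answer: -13395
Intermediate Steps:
G(x) = -3 (G(x) = -1 - 2 = -3)
U(D) = 5 (U(D) = 9 - 4 = 5)
w = -47 (w = 2 - 49 = -47)
(w*57)*U(k(G(3))) = -47*57*5 = -2679*5 = -13395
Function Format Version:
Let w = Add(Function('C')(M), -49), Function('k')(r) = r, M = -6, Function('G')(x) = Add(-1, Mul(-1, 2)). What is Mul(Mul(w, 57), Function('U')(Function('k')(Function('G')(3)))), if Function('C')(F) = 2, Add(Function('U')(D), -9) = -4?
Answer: -13395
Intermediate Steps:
Function('G')(x) = -3 (Function('G')(x) = Add(-1, -2) = -3)
Function('U')(D) = 5 (Function('U')(D) = Add(9, -4) = 5)
w = -47 (w = Add(2, -49) = -47)
Mul(Mul(w, 57), Function('U')(Function('k')(Function('G')(3)))) = Mul(Mul(-47, 57), 5) = Mul(-2679, 5) = -13395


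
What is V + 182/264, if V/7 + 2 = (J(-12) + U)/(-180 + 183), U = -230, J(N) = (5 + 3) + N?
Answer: -73829/132 ≈ -559.31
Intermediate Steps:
J(N) = 8 + N
V = -560 (V = -14 + 7*(((8 - 12) - 230)/(-180 + 183)) = -14 + 7*((-4 - 230)/3) = -14 + 7*(-234*1/3) = -14 + 7*(-78) = -14 - 546 = -560)
V + 182/264 = -560 + 182/264 = -560 + 182*(1/264) = -560 + 91/132 = -73829/132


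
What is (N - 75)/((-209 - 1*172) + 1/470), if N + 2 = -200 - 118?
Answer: 185650/179069 ≈ 1.0368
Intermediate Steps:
N = -320 (N = -2 + (-200 - 118) = -2 - 318 = -320)
(N - 75)/((-209 - 1*172) + 1/470) = (-320 - 75)/((-209 - 1*172) + 1/470) = -395/((-209 - 172) + 1/470) = -395/(-381 + 1/470) = -395/(-179069/470) = -395*(-470/179069) = 185650/179069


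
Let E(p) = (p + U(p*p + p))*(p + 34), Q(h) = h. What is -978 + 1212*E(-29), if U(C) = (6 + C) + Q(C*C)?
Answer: 4000405002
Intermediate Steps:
U(C) = 6 + C + C² (U(C) = (6 + C) + C*C = (6 + C) + C² = 6 + C + C²)
E(p) = (34 + p)*(6 + p² + (p + p²)² + 2*p) (E(p) = (p + (6 + (p*p + p) + (p*p + p)²))*(p + 34) = (p + (6 + (p² + p) + (p² + p)²))*(34 + p) = (p + (6 + (p + p²) + (p + p²)²))*(34 + p) = (p + (6 + p + p² + (p + p²)²))*(34 + p) = (6 + p² + (p + p²)² + 2*p)*(34 + p) = (34 + p)*(6 + p² + (p + p²)² + 2*p))
-978 + 1212*E(-29) = -978 + 1212*(204 + (-29)⁵ + 36*(-29)⁴ + 70*(-29)² + 70*(-29)³ + 74*(-29)) = -978 + 1212*(204 - 20511149 + 36*707281 + 70*841 + 70*(-24389) - 2146) = -978 + 1212*(204 - 20511149 + 25462116 + 58870 - 1707230 - 2146) = -978 + 1212*3300665 = -978 + 4000405980 = 4000405002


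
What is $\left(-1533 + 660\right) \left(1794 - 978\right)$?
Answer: $-712368$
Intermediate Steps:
$\left(-1533 + 660\right) \left(1794 - 978\right) = \left(-873\right) 816 = -712368$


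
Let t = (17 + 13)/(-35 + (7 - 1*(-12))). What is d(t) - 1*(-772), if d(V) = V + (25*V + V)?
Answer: 5771/8 ≈ 721.38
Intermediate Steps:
t = -15/8 (t = 30/(-35 + (7 + 12)) = 30/(-35 + 19) = 30/(-16) = 30*(-1/16) = -15/8 ≈ -1.8750)
d(V) = 27*V (d(V) = V + 26*V = 27*V)
d(t) - 1*(-772) = 27*(-15/8) - 1*(-772) = -405/8 + 772 = 5771/8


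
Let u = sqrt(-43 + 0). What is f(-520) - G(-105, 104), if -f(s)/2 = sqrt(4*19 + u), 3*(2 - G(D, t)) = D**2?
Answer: 3673 - 2*sqrt(76 + I*sqrt(43)) ≈ 3655.5 - 0.75149*I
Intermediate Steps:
G(D, t) = 2 - D**2/3
u = I*sqrt(43) (u = sqrt(-43) = I*sqrt(43) ≈ 6.5574*I)
f(s) = -2*sqrt(76 + I*sqrt(43)) (f(s) = -2*sqrt(4*19 + I*sqrt(43)) = -2*sqrt(76 + I*sqrt(43)))
f(-520) - G(-105, 104) = -2*sqrt(76 + I*sqrt(43)) - (2 - 1/3*(-105)**2) = -2*sqrt(76 + I*sqrt(43)) - (2 - 1/3*11025) = -2*sqrt(76 + I*sqrt(43)) - (2 - 3675) = -2*sqrt(76 + I*sqrt(43)) - 1*(-3673) = -2*sqrt(76 + I*sqrt(43)) + 3673 = 3673 - 2*sqrt(76 + I*sqrt(43))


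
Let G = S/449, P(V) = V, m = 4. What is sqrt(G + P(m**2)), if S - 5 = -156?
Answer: sqrt(3157817)/449 ≈ 3.9577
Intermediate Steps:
S = -151 (S = 5 - 156 = -151)
G = -151/449 ≈ -0.33630
sqrt(G + P(m**2)) = sqrt(-151/449 + 4**2) = sqrt(-151/449 + 16) = sqrt(7033/449) = sqrt(3157817)/449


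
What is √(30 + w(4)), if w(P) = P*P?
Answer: √46 ≈ 6.7823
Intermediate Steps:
w(P) = P²
√(30 + w(4)) = √(30 + 4²) = √(30 + 16) = √46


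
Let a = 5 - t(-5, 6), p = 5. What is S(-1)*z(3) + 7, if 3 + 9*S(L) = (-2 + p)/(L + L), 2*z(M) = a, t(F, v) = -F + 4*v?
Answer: 13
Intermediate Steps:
a = -24 (a = 5 - (-1*(-5) + 4*6) = 5 - (5 + 24) = 5 - 1*29 = 5 - 29 = -24)
z(M) = -12 (z(M) = (½)*(-24) = -12)
S(L) = -⅓ + 1/(6*L) (S(L) = -⅓ + ((-2 + 5)/(L + L))/9 = -⅓ + (3/((2*L)))/9 = -⅓ + (3*(1/(2*L)))/9 = -⅓ + (3/(2*L))/9 = -⅓ + 1/(6*L))
S(-1)*z(3) + 7 = ((⅙)*(1 - 2*(-1))/(-1))*(-12) + 7 = ((⅙)*(-1)*(1 + 2))*(-12) + 7 = ((⅙)*(-1)*3)*(-12) + 7 = -½*(-12) + 7 = 6 + 7 = 13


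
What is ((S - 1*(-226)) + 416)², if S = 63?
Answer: 497025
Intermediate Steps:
((S - 1*(-226)) + 416)² = ((63 - 1*(-226)) + 416)² = ((63 + 226) + 416)² = (289 + 416)² = 705² = 497025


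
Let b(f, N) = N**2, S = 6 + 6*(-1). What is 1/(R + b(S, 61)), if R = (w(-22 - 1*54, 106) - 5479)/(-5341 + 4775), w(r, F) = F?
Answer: 566/2111459 ≈ 0.00026806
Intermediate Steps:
S = 0 (S = 6 - 6 = 0)
R = 5373/566 (R = (106 - 5479)/(-5341 + 4775) = -5373/(-566) = -5373*(-1/566) = 5373/566 ≈ 9.4929)
1/(R + b(S, 61)) = 1/(5373/566 + 61**2) = 1/(5373/566 + 3721) = 1/(2111459/566) = 566/2111459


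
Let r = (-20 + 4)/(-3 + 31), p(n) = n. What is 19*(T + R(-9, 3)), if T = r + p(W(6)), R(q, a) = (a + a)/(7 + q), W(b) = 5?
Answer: 190/7 ≈ 27.143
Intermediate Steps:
r = -4/7 (r = -16/28 = -16*1/28 = -4/7 ≈ -0.57143)
R(q, a) = 2*a/(7 + q) (R(q, a) = (2*a)/(7 + q) = 2*a/(7 + q))
T = 31/7 (T = -4/7 + 5 = 31/7 ≈ 4.4286)
19*(T + R(-9, 3)) = 19*(31/7 + 2*3/(7 - 9)) = 19*(31/7 + 2*3/(-2)) = 19*(31/7 + 2*3*(-½)) = 19*(31/7 - 3) = 19*(10/7) = 190/7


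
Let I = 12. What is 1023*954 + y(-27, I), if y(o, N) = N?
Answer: 975954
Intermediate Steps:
1023*954 + y(-27, I) = 1023*954 + 12 = 975942 + 12 = 975954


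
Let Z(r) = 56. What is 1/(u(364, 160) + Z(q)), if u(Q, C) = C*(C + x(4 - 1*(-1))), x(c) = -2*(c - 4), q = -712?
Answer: 1/25336 ≈ 3.9470e-5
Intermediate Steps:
x(c) = 8 - 2*c (x(c) = -2*(-4 + c) = 8 - 2*c)
u(Q, C) = C*(-2 + C) (u(Q, C) = C*(C + (8 - 2*(4 - 1*(-1)))) = C*(C + (8 - 2*(4 + 1))) = C*(C + (8 - 2*5)) = C*(C + (8 - 10)) = C*(C - 2) = C*(-2 + C))
1/(u(364, 160) + Z(q)) = 1/(160*(-2 + 160) + 56) = 1/(160*158 + 56) = 1/(25280 + 56) = 1/25336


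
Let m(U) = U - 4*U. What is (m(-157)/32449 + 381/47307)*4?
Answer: 46192888/511688281 ≈ 0.090275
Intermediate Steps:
m(U) = -3*U
(m(-157)/32449 + 381/47307)*4 = (-3*(-157)/32449 + 381/47307)*4 = (471*(1/32449) + 381*(1/47307))*4 = (471/32449 + 127/15769)*4 = (11548222/511688281)*4 = 46192888/511688281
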